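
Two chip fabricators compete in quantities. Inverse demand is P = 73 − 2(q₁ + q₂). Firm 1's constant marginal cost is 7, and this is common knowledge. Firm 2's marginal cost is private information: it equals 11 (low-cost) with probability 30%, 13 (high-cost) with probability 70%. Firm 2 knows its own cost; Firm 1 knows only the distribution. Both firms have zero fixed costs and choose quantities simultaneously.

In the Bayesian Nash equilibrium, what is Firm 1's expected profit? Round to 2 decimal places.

283.22

Type-c best response for Firm 2: q₂(c) = (73 − c)/4 − q₁/2.
Firm 1 maximizes expected profit; its first-order condition is 73 − 4q₁ − 2E[q₂] − 7 = 0.
Substituting E[q₂] and solving: E[c₂] = 12.4, so q₁ = (73 − 2·7 + 12.4)/6 = 11.9.
E[P] = 73 − 2·(q₁ + E[q₂]) = 30.8; Firm 1's expected profit = (E[P] − 7)·q₁ = (30.8 − 7)·11.9 = 283.22.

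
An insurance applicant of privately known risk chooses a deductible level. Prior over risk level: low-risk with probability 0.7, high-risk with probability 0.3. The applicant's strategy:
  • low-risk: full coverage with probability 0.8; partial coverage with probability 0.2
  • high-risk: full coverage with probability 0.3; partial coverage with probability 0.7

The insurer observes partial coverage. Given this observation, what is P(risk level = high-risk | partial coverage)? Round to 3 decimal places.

Apply Bayes' rule using the sender's strategy as the likelihood.
P(partial coverage) = 0.7·0.2 + 0.3·0.7 = 0.35
P(high-risk | partial coverage) = (0.3·0.7) / 0.35 = 0.21 / 0.35 = 0.6

0.600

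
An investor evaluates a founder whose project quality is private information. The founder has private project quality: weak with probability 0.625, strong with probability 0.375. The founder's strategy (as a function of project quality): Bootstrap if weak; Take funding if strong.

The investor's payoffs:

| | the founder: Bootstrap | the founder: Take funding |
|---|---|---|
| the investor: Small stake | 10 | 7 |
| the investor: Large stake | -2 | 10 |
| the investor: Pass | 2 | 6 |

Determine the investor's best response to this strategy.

Compute the investor's expected payoff for each action, taking the expectation over the founder's type.
E[Small stake] = 0.625·(10) + 0.375·(7) = 8.875
E[Large stake] = 0.625·(-2) + 0.375·(10) = 2.5
E[Pass] = 0.625·(2) + 0.375·(6) = 3.5
Best response: Small stake (8.875 is the largest).

Small stake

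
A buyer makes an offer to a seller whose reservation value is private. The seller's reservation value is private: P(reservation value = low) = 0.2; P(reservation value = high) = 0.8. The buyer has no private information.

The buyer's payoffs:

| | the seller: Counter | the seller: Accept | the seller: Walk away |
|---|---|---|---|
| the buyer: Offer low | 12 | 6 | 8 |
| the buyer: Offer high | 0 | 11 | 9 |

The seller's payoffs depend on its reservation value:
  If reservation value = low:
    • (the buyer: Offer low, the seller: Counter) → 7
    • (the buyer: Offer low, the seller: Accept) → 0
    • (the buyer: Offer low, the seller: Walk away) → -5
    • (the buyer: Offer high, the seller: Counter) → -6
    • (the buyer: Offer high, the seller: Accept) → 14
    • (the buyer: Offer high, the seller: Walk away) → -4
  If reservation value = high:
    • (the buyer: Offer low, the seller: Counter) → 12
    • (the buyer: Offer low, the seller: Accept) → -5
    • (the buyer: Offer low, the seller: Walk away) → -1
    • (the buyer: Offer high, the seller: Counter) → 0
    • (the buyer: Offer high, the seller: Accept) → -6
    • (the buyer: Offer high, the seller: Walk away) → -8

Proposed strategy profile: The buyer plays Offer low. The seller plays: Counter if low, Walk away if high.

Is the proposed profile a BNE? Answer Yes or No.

No

A profile is a BNE iff every type of every player is best-responding given beliefs about the other side.
The buyer plays Offer low: E[Offer low] = 0.2·(12) + 0.8·(8) = 8.8; E[Offer high] = 7.2. Best-responding. ✓
The seller (reservation value low), facing Offer low: Counter gives 7, Accept gives 0, Walk away gives -5. Proposed Counter is best. ✓
The seller (reservation value high), facing Offer low: Counter gives 12, Accept gives -5, Walk away gives -1. Proposed Walk away is not best — profitable deviation exists. ✗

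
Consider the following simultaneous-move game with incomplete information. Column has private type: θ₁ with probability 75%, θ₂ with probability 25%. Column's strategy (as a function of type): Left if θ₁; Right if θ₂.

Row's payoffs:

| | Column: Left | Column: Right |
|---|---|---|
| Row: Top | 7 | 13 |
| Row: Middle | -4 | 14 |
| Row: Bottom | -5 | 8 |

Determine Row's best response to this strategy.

Top

E[Top] = 0.75·(7) + 0.25·(13) = 8.5
E[Middle] = 0.75·(-4) + 0.25·(14) = 0.5
E[Bottom] = 0.75·(-5) + 0.25·(8) = -1.75
Best response: Top (8.5 is the largest).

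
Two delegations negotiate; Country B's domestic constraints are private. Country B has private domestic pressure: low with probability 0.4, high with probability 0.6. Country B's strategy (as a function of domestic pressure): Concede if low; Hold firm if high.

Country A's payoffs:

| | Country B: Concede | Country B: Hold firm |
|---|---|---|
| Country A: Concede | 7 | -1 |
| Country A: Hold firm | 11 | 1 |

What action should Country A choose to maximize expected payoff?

E[Concede] = 0.4·(7) + 0.6·(-1) = 2.2
E[Hold firm] = 0.4·(11) + 0.6·(1) = 5
Best response: Hold firm (5 is the largest).

Hold firm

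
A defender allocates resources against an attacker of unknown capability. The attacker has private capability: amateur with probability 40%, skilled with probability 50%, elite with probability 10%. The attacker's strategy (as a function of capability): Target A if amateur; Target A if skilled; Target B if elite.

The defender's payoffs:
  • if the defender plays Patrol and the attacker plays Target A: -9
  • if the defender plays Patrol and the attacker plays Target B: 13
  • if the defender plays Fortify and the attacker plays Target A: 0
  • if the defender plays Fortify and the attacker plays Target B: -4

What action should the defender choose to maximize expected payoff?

E[Patrol] = 0.4·(-9) + 0.5·(-9) + 0.1·(13) = -6.8
E[Fortify] = 0.4·(0) + 0.5·(0) + 0.1·(-4) = -0.4
Best response: Fortify (-0.4 is the largest).

Fortify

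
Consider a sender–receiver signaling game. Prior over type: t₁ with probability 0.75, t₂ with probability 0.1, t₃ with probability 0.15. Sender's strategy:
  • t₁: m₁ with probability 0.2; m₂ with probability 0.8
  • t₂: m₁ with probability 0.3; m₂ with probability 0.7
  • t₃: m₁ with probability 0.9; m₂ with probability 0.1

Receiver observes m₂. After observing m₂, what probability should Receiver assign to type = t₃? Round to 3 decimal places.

0.022

Apply Bayes' rule using the sender's strategy as the likelihood.
P(m₂) = 0.75·0.8 + 0.1·0.7 + 0.15·0.1 = 0.685
P(t₃ | m₂) = (0.15·0.1) / 0.685 = 0.015 / 0.685 = 0.0218978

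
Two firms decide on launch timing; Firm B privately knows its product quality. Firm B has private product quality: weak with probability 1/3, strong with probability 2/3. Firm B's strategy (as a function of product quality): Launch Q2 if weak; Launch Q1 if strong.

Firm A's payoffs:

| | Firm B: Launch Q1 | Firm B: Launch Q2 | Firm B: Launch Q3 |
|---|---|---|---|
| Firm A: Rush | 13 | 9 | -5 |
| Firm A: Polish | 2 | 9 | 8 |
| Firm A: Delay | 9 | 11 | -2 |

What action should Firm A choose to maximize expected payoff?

Compute Firm A's expected payoff for each action, taking the expectation over Firm B's type.
E[Rush] = 1/3·(9) + 2/3·(13) = 35/3
E[Polish] = 1/3·(9) + 2/3·(2) = 13/3
E[Delay] = 1/3·(11) + 2/3·(9) = 29/3
Best response: Rush (35/3 is the largest).

Rush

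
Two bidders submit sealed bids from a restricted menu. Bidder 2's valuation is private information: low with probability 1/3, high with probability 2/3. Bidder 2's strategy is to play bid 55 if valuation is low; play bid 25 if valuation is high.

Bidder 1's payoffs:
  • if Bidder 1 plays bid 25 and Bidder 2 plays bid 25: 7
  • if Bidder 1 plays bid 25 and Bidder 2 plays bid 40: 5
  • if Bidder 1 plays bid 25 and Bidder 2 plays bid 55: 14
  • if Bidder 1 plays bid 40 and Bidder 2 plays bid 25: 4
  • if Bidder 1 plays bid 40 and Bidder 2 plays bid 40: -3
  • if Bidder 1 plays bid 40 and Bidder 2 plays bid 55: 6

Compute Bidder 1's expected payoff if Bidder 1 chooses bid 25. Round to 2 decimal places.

9.33

E[bid 25] = 1/3·14 + 2/3·7 = 14/3 + 14/3 = 28/3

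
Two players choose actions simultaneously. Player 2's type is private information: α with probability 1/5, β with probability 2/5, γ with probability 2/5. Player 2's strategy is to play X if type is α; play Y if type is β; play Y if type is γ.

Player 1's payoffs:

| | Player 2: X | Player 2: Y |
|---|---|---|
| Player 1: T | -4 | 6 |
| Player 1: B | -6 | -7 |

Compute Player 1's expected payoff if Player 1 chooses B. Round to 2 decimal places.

-6.80

E[B] = 1/5·(-6) + 2/5·(-7) + 2/5·(-7) = (-6/5) + (-14/5) + (-14/5) = -34/5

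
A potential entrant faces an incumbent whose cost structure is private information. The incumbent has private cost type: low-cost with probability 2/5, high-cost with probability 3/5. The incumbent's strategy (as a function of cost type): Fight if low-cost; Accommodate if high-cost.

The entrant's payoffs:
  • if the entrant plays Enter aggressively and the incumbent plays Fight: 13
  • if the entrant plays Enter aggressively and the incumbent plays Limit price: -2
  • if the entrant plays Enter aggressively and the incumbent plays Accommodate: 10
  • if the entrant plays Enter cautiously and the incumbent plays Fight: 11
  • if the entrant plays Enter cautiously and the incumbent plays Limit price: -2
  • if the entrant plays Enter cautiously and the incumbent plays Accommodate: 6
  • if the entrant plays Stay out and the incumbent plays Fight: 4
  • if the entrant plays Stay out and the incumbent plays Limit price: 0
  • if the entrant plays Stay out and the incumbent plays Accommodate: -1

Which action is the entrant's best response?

Enter aggressively

Compute the entrant's expected payoff for each action, taking the expectation over the incumbent's type.
E[Enter aggressively] = 2/5·(13) + 3/5·(10) = 56/5
E[Enter cautiously] = 2/5·(11) + 3/5·(6) = 8
E[Stay out] = 2/5·(4) + 3/5·(-1) = 1
Best response: Enter aggressively (56/5 is the largest).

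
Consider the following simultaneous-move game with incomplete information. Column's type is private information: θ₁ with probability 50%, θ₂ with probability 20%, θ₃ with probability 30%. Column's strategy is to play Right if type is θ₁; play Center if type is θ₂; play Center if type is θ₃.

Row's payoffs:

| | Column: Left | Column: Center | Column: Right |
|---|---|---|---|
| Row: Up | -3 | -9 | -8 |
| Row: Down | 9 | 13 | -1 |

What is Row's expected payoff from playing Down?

Take the expectation over Column's type, weighting each type's action by its prior probability.
E[Down] = 0.5·(-1) + 0.2·13 + 0.3·13 = (-0.5) + 2.6 + 3.9 = 6

6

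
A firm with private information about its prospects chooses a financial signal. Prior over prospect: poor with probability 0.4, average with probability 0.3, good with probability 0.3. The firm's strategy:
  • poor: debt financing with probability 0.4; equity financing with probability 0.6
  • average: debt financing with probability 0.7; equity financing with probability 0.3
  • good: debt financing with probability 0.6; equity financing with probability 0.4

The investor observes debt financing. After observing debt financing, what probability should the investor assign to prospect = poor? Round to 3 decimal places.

Apply Bayes' rule using the sender's strategy as the likelihood.
P(debt financing) = 0.4·0.4 + 0.3·0.7 + 0.3·0.6 = 0.55
P(poor | debt financing) = (0.4·0.4) / 0.55 = 0.16 / 0.55 = 0.290909

0.291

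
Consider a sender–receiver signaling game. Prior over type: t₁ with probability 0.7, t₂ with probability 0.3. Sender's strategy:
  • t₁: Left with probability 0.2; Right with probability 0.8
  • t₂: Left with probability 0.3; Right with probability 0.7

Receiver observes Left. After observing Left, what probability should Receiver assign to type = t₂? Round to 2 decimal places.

Apply Bayes' rule using the sender's strategy as the likelihood.
P(Left) = 0.7·0.2 + 0.3·0.3 = 0.23
P(t₂ | Left) = (0.3·0.3) / 0.23 = 0.09 / 0.23 = 0.391304

0.39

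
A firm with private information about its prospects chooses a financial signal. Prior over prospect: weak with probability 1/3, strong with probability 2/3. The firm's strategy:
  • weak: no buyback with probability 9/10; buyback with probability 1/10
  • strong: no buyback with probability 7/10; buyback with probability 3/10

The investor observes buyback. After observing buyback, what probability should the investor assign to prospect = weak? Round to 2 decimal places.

0.14

P(buyback) = (1/3)·(1/10) + (2/3)·(3/10) = 7/30
P(weak | buyback) = ((1/3)·(1/10)) / (7/30) = (1/30) / (7/30) = 1/7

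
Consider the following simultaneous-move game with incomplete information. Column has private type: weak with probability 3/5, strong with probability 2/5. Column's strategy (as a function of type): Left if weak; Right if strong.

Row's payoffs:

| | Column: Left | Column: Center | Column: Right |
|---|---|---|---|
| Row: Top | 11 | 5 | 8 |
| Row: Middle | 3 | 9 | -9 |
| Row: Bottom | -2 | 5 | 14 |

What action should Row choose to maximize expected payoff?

Top

Compute Row's expected payoff for each action, taking the expectation over Column's type.
E[Top] = 3/5·(11) + 2/5·(8) = 49/5
E[Middle] = 3/5·(3) + 2/5·(-9) = -9/5
E[Bottom] = 3/5·(-2) + 2/5·(14) = 22/5
Best response: Top (49/5 is the largest).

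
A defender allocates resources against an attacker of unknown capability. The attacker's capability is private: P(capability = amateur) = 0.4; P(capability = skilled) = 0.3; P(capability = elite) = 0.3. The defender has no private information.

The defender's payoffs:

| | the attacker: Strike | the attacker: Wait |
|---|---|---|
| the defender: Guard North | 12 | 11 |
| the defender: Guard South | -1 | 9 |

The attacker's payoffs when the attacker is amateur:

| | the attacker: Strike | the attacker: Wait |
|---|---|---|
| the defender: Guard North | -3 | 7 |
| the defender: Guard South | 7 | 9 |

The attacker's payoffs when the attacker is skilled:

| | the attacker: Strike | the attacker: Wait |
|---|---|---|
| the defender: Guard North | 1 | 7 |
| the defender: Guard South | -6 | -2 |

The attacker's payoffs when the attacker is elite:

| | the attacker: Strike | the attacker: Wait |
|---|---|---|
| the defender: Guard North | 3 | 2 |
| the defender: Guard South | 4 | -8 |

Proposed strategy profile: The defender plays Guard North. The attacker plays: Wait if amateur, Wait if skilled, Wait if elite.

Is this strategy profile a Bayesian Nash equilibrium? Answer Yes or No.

A profile is a BNE iff every type of every player is best-responding given beliefs about the other side.
The defender plays Guard North: E[Guard North] = 0.4·(11) + 0.3·(11) + 0.3·(11) = 11; E[Guard South] = 9. Best-responding. ✓
The attacker (capability amateur), facing Guard North: Strike gives -3, Wait gives 7. Proposed Wait is best. ✓
The attacker (capability skilled), facing Guard North: Strike gives 1, Wait gives 7. Proposed Wait is best. ✓
The attacker (capability elite), facing Guard North: Strike gives 3, Wait gives 2. Proposed Wait is not best — profitable deviation exists. ✗

No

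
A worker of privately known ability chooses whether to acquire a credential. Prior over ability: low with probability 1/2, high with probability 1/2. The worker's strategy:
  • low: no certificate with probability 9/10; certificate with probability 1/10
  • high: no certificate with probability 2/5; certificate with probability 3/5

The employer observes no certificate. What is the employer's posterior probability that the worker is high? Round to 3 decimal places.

0.308

P(no certificate) = (1/2)·(9/10) + (1/2)·(2/5) = 13/20
P(high | no certificate) = ((1/2)·(2/5)) / (13/20) = (1/5) / (13/20) = 4/13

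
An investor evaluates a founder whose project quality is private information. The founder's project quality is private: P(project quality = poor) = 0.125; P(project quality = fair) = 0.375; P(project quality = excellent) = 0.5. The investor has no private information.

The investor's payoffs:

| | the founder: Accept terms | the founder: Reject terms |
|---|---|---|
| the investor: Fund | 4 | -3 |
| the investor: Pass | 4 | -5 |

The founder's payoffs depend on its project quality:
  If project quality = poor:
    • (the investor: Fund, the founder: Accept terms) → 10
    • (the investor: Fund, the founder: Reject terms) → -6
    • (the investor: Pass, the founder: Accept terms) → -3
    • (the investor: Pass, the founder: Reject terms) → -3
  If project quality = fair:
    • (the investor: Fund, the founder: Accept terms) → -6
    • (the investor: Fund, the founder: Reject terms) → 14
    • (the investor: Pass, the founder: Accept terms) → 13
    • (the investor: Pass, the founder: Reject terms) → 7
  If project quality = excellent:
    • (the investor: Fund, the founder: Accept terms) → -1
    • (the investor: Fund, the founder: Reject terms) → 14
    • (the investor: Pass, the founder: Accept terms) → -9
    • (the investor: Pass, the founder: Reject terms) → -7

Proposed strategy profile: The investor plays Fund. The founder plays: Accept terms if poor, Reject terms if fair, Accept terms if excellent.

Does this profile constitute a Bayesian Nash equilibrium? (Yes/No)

No

A profile is a BNE iff every type of every player is best-responding given beliefs about the other side.
The investor plays Fund: E[Fund] = 0.125·(4) + 0.375·(-3) + 0.5·(4) = 1.375; E[Pass] = 0.625. Best-responding. ✓
The founder (project quality poor), facing Fund: Accept terms gives 10, Reject terms gives -6. Proposed Accept terms is best. ✓
The founder (project quality fair), facing Fund: Accept terms gives -6, Reject terms gives 14. Proposed Reject terms is best. ✓
The founder (project quality excellent), facing Fund: Accept terms gives -1, Reject terms gives 14. Proposed Accept terms is not best — profitable deviation exists. ✗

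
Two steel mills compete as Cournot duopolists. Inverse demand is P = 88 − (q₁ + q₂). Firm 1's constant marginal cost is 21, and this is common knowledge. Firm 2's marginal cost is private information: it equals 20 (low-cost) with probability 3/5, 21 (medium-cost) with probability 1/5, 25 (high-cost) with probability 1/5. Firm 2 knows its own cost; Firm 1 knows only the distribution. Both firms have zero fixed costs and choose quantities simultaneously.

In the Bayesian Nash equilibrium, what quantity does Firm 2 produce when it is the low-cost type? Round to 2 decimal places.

22.80

Each type of Firm 2 best-responds to q₁; Firm 1 best-responds to the expected q₂ over Firm 2's types.
Firm 2 with cost c maximizes (88 − (q₁+q₂) − c)·q₂, giving q₂(c) = (88 − c − q₁)/2.
E[c₂] = 3/5·20 + 1/5·21 + 1/5·25 = 21.2
Firm 1's FOC against E[q₂] yields q₁ = (88 − 2·21 + E[c₂])/3 = (88 − 42 + 21.2)/3 = 22.4.
q₂(low-cost) = (88 − 20 − 22.4)/2 = 22.8.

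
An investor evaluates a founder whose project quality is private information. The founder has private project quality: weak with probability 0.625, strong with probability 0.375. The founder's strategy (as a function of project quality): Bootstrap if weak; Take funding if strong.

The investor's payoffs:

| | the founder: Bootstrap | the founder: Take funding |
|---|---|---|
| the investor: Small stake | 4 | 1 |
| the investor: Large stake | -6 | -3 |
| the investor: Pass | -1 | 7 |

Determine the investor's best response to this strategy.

Small stake

E[Small stake] = 0.625·(4) + 0.375·(1) = 2.875
E[Large stake] = 0.625·(-6) + 0.375·(-3) = -4.875
E[Pass] = 0.625·(-1) + 0.375·(7) = 2
Best response: Small stake (2.875 is the largest).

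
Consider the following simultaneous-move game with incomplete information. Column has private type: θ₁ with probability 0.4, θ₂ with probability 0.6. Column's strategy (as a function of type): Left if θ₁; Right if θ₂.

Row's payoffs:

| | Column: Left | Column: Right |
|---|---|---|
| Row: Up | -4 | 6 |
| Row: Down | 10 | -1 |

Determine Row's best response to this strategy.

Down

Compute Row's expected payoff for each action, taking the expectation over Column's type.
E[Up] = 0.4·(-4) + 0.6·(6) = 2
E[Down] = 0.4·(10) + 0.6·(-1) = 3.4
Best response: Down (3.4 is the largest).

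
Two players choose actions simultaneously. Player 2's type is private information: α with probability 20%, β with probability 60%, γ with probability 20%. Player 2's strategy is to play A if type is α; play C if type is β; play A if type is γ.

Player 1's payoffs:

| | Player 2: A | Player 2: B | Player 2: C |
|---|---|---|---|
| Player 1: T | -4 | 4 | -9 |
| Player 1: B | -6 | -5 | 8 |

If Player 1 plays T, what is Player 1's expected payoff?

-7

E[T] = 0.2·(-4) + 0.6·(-9) + 0.2·(-4) = (-0.8) + (-5.4) + (-0.8) = -7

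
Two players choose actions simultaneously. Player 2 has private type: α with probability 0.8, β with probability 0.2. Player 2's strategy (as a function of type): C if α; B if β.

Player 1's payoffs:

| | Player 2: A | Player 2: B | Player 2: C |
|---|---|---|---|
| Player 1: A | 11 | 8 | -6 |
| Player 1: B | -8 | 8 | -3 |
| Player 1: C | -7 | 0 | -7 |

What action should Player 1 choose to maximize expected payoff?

E[A] = 0.8·(-6) + 0.2·(8) = -3.2
E[B] = 0.8·(-3) + 0.2·(8) = -0.8
E[C] = 0.8·(-7) + 0.2·(0) = -5.6
Best response: B (-0.8 is the largest).

B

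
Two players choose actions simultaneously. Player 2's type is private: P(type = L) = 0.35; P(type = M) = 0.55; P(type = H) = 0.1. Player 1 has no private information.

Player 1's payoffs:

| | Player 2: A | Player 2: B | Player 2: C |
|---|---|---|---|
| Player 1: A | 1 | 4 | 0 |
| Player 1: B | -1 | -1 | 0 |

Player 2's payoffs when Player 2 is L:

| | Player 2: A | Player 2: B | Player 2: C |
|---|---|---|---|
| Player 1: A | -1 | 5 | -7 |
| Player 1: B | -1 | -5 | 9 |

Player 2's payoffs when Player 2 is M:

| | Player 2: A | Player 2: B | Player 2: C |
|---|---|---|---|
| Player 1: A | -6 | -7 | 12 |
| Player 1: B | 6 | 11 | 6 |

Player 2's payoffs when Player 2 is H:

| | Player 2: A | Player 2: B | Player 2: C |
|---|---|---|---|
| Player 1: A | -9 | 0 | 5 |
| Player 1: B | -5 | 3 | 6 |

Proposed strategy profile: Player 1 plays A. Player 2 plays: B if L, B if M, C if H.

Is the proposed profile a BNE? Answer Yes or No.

Player 1 plays A: E[A] = 0.35·(4) + 0.55·(4) + 0.1·(0) = 3.6; E[B] = -0.9. Best-responding. ✓
Player 2 (type L), facing A: A gives -1, B gives 5, C gives -7. Proposed B is best. ✓
Player 2 (type M), facing A: A gives -6, B gives -7, C gives 12. Proposed B is not best — profitable deviation exists. ✗
Player 2 (type H), facing A: A gives -9, B gives 0, C gives 5. Proposed C is best. ✓

No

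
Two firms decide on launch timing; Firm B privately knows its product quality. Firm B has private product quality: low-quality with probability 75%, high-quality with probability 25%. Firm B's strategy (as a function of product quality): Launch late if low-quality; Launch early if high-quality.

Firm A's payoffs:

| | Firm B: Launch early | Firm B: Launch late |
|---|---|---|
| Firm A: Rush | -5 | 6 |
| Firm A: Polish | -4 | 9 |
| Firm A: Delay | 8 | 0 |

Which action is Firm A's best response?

Polish

Compute Firm A's expected payoff for each action, taking the expectation over Firm B's type.
E[Rush] = 0.75·(6) + 0.25·(-5) = 3.25
E[Polish] = 0.75·(9) + 0.25·(-4) = 5.75
E[Delay] = 0.75·(0) + 0.25·(8) = 2
Best response: Polish (5.75 is the largest).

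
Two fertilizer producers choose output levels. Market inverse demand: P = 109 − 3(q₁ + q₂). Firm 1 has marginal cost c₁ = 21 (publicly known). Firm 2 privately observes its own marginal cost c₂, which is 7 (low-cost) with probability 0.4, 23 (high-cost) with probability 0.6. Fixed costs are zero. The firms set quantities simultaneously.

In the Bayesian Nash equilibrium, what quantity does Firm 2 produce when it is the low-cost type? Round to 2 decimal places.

Type-c best response for Firm 2: q₂(c) = (109 − c)/6 − q₁/2.
Firm 1 maximizes expected profit; its first-order condition is 109 − 6q₁ − 3E[q₂] − 21 = 0.
Substituting E[q₂] and solving: E[c₂] = 16.6, so q₁ = (109 − 2·21 + 16.6)/9 = 9.28889.
q₂(low-cost) = (109 − 7 − 3·9.28889)/6 = 12.3556.

12.36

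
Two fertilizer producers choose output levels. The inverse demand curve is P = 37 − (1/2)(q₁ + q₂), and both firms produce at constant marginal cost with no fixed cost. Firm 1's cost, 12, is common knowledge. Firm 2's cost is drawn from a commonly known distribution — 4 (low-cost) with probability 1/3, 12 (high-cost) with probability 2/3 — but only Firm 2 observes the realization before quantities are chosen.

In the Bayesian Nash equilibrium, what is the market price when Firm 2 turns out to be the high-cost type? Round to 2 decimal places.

Type-c best response for Firm 2: q₂(c) = (37 − c) − q₁/2.
Firm 1 maximizes expected profit; its first-order condition is 37 − q₁ − (1/2)E[q₂] − 12 = 0.
Substituting E[q₂] and solving: E[c₂] = 9.33333, so q₁ = (37 − 2·12 + 9.33333)/(3/2) = 14.8889.
q₂(high-cost) = 17.5556, so P = 37 − (1/2)·(14.8889 + 17.5556) = 20.7778.

20.78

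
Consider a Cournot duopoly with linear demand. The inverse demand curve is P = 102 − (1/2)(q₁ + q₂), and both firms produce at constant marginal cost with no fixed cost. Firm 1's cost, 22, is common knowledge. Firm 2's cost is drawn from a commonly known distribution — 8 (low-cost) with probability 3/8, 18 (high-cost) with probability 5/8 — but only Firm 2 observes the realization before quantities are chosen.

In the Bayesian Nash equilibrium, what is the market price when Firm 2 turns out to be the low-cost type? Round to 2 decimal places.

42.96

Firm 2 with cost c maximizes (102 − (1/2)(q₁+q₂) − c)·q₂, giving q₂(c) = (102 − c − (1/2)q₁).
E[c₂] = 3/8·8 + 5/8·18 = 14.25
Firm 1's FOC against E[q₂] yields q₁ = (102 − 2·22 + E[c₂])/(3/2) = (102 − 44 + 14.25)/(3/2) = 48.1667.
q₂(low-cost) = 69.9167, so P = 102 − (1/2)·(48.1667 + 69.9167) = 42.9583.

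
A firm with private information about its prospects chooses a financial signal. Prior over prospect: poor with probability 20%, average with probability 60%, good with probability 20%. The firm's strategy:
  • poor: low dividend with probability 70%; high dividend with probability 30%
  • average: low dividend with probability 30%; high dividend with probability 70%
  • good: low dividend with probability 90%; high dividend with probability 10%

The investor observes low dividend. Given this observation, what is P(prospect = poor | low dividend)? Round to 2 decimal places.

0.28

P(low dividend) = 0.2·0.7 + 0.6·0.3 + 0.2·0.9 = 0.5
P(poor | low dividend) = (0.2·0.7) / 0.5 = 0.14 / 0.5 = 0.28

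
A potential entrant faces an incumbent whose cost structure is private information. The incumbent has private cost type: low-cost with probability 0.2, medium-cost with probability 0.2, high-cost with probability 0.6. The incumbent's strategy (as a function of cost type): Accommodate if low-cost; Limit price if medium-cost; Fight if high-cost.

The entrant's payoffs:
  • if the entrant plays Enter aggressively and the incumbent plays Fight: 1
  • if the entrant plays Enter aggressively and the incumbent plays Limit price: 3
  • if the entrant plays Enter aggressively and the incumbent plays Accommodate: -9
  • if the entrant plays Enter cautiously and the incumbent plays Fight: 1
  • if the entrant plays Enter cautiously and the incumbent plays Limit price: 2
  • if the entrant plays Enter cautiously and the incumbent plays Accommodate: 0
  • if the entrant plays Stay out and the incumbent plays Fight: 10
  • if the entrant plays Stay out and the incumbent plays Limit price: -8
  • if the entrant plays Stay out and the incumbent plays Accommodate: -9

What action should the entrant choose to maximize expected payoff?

Stay out

E[Enter aggressively] = 0.2·(-9) + 0.2·(3) + 0.6·(1) = -0.6
E[Enter cautiously] = 0.2·(0) + 0.2·(2) + 0.6·(1) = 1
E[Stay out] = 0.2·(-9) + 0.2·(-8) + 0.6·(10) = 2.6
Best response: Stay out (2.6 is the largest).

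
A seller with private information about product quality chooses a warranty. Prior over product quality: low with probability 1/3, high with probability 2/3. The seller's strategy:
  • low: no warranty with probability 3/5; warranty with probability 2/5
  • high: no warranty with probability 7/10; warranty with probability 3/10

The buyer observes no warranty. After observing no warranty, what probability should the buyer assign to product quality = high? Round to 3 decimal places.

0.700

P(no warranty) = (1/3)·(3/5) + (2/3)·(7/10) = 2/3
P(high | no warranty) = ((2/3)·(7/10)) / (2/3) = (7/15) / (2/3) = 7/10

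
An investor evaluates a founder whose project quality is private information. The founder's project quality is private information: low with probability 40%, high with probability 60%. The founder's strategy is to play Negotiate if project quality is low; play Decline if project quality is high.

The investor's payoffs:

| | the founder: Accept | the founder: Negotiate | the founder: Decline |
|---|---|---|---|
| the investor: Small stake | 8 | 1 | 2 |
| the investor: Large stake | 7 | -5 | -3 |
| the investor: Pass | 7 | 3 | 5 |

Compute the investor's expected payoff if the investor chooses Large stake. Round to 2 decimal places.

-3.80

Take the expectation over the founder's project quality, weighting each type's action by its prior probability.
E[Large stake] = 0.4·(-5) + 0.6·(-3) = (-2) + (-1.8) = -3.8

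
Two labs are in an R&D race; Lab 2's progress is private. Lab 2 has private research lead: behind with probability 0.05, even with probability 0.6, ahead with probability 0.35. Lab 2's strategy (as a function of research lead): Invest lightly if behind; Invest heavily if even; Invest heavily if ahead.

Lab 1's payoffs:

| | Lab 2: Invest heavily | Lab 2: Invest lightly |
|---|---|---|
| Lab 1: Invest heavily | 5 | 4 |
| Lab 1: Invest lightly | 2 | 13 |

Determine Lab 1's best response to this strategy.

E[Invest heavily] = 0.05·(4) + 0.6·(5) + 0.35·(5) = 4.95
E[Invest lightly] = 0.05·(13) + 0.6·(2) + 0.35·(2) = 2.55
Best response: Invest heavily (4.95 is the largest).

Invest heavily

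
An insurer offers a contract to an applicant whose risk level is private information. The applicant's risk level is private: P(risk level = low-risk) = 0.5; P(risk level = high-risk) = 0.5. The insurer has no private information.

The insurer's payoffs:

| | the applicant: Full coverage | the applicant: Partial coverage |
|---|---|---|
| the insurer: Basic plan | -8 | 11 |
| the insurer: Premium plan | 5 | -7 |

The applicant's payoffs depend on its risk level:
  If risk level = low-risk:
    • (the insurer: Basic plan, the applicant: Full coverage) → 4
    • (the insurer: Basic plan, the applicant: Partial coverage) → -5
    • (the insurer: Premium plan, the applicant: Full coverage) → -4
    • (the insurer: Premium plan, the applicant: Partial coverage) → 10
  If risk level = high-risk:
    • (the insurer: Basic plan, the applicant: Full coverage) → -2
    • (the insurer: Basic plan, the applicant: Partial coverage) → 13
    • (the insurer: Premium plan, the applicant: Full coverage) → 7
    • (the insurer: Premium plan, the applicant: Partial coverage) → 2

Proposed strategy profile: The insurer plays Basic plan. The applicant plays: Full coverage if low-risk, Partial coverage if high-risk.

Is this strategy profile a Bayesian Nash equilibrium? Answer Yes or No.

A profile is a BNE iff every type of every player is best-responding given beliefs about the other side.
The insurer plays Basic plan: E[Basic plan] = 0.5·(-8) + 0.5·(11) = 1.5; E[Premium plan] = -1. Best-responding. ✓
The applicant (risk level low-risk), facing Basic plan: Full coverage gives 4, Partial coverage gives -5. Proposed Full coverage is best. ✓
The applicant (risk level high-risk), facing Basic plan: Full coverage gives -2, Partial coverage gives 13. Proposed Partial coverage is best. ✓

Yes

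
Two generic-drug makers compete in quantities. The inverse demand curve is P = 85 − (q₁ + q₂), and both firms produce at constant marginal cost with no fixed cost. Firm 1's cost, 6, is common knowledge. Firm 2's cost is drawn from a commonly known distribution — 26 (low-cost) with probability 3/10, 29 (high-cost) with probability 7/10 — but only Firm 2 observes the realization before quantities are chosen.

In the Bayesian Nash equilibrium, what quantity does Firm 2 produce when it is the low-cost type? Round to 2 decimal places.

Type-c best response for Firm 2: q₂(c) = (85 − c)/2 − q₁/2.
Firm 1 maximizes expected profit; its first-order condition is 85 − 2q₁ − E[q₂] − 6 = 0.
Substituting E[q₂] and solving: E[c₂] = 28.1, so q₁ = (85 − 2·6 + 28.1)/3 = 33.7.
q₂(low-cost) = (85 − 26 − 33.7)/2 = 12.65.

12.65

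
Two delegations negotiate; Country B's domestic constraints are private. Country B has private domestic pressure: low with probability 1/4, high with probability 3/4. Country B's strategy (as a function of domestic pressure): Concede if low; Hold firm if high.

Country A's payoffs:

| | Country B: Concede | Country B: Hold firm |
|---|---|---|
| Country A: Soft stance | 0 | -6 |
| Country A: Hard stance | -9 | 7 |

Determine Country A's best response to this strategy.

Hard stance

E[Soft stance] = 1/4·(0) + 3/4·(-6) = -9/2
E[Hard stance] = 1/4·(-9) + 3/4·(7) = 3
Best response: Hard stance (3 is the largest).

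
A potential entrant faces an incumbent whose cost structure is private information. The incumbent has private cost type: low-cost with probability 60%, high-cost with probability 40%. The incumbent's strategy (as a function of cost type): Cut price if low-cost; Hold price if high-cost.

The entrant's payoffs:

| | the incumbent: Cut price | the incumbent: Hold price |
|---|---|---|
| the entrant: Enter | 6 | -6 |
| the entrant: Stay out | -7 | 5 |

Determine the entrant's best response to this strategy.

Compute the entrant's expected payoff for each action, taking the expectation over the incumbent's type.
E[Enter] = 0.6·(6) + 0.4·(-6) = 1.2
E[Stay out] = 0.6·(-7) + 0.4·(5) = -2.2
Best response: Enter (1.2 is the largest).

Enter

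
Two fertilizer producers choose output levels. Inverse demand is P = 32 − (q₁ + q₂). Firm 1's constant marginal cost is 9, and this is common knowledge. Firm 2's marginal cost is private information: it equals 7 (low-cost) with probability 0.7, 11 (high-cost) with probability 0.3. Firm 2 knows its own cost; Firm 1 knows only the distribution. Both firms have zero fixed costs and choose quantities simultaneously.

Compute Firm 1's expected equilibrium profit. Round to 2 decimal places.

Firm 2 with cost c maximizes (32 − (q₁+q₂) − c)·q₂, giving q₂(c) = (32 − c − q₁)/2.
E[c₂] = 0.7·7 + 0.3·11 = 8.2
Firm 1's FOC against E[q₂] yields q₁ = (32 − 2·9 + E[c₂])/3 = (32 − 18 + 8.2)/3 = 7.4.
E[P] = 32 − (q₁ + E[q₂]) = 16.4; Firm 1's expected profit = (E[P] − 9)·q₁ = (16.4 − 9)·7.4 = 54.76.

54.76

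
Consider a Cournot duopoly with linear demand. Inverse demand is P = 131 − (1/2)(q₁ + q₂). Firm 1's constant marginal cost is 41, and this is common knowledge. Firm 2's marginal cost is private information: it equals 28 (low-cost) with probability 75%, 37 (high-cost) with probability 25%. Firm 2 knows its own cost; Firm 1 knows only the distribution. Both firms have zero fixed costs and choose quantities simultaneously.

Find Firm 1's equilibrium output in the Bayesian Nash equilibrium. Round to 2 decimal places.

52.83

Each type of Firm 2 best-responds to q₁; Firm 1 best-responds to the expected q₂ over Firm 2's types.
Firm 2 with cost c maximizes (131 − (1/2)(q₁+q₂) − c)·q₂, giving q₂(c) = (131 − c − (1/2)q₁).
E[c₂] = 0.75·28 + 0.25·37 = 30.25
Firm 1's FOC against E[q₂] yields q₁ = (131 − 2·41 + E[c₂])/(3/2) = (131 − 82 + 30.25)/(3/2) = 52.8333.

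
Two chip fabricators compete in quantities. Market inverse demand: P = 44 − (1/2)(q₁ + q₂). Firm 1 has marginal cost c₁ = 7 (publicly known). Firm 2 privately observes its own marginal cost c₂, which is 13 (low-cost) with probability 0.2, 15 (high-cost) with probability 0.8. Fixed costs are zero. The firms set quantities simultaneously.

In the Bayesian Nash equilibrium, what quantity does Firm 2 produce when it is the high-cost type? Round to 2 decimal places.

Type-c best response for Firm 2: q₂(c) = (44 − c) − q₁/2.
Firm 1 maximizes expected profit; its first-order condition is 44 − q₁ − (1/2)E[q₂] − 7 = 0.
Substituting E[q₂] and solving: E[c₂] = 14.6, so q₁ = (44 − 2·7 + 14.6)/(3/2) = 29.7333.
q₂(high-cost) = (44 − 15 − (1/2)·29.7333) = 14.1333.

14.13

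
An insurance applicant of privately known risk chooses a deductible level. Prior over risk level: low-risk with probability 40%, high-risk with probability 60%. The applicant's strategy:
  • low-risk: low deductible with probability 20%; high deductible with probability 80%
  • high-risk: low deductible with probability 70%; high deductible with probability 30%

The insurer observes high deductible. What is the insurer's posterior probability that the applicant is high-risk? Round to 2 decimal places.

0.36

Apply Bayes' rule using the sender's strategy as the likelihood.
P(high deductible) = 0.4·0.8 + 0.6·0.3 = 0.5
P(high-risk | high deductible) = (0.6·0.3) / 0.5 = 0.18 / 0.5 = 0.36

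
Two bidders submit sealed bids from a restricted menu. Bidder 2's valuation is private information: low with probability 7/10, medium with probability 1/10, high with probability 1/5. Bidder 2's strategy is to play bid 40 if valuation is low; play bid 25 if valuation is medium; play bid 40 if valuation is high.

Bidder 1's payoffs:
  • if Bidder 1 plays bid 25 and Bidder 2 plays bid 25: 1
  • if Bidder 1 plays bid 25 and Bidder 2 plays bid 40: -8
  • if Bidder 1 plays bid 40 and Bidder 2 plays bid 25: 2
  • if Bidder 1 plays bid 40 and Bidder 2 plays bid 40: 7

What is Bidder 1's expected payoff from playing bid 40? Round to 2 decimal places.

6.50

Take the expectation over Bidder 2's valuation, weighting each type's action by its prior probability.
E[bid 40] = 7/10·7 + 1/10·2 + 1/5·7 = 49/10 + 1/5 + 7/5 = 13/2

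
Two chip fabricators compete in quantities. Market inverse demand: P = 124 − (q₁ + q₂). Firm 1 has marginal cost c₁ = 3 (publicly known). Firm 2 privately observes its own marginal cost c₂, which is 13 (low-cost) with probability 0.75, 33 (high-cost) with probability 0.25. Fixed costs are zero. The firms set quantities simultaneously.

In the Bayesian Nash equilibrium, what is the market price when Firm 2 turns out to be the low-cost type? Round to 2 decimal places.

45.83

Type-c best response for Firm 2: q₂(c) = (124 − c)/2 − q₁/2.
Firm 1 maximizes expected profit; its first-order condition is 124 − 2q₁ − E[q₂] − 3 = 0.
Substituting E[q₂] and solving: E[c₂] = 18, so q₁ = (124 − 2·3 + 18)/3 = 45.3333.
q₂(low-cost) = 32.8333, so P = 124 − (45.3333 + 32.8333) = 45.8333.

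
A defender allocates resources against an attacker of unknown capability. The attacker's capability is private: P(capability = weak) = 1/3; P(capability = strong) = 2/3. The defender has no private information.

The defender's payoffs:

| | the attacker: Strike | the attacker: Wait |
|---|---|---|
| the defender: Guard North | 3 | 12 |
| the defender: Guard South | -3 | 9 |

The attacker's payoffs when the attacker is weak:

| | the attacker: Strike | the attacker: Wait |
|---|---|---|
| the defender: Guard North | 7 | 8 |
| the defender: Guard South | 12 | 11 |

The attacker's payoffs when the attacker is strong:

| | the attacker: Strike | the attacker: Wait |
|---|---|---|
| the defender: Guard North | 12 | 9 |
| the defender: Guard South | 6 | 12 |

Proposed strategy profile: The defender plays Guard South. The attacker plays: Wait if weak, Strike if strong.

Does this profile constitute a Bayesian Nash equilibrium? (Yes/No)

No

The defender plays Guard South: E[Guard South] = 1/3·(9) + 2/3·(-3) = 1; E[Guard North] = 6. Not best-responding. ✗
The attacker (capability weak), facing Guard South: Strike gives 12, Wait gives 11. Proposed Wait is not best — profitable deviation exists. ✗
The attacker (capability strong), facing Guard South: Strike gives 6, Wait gives 12. Proposed Strike is not best — profitable deviation exists. ✗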